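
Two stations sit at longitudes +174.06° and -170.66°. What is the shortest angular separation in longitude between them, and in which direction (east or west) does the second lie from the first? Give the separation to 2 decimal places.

Raw difference: -170.66 − 174.06 = -344.72°.
Normalise into (−180°, 180°]: -344.72° + 360° = 15.28°.
Positive ⇒ the second point lies to the east; separation 15.28°.

15.28° east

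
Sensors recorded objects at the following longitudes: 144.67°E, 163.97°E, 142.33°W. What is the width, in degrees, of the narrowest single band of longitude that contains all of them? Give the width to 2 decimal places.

Sort the longitudes: -142.33°, +144.67°, +163.97°.
Eastward gaps between consecutive values (wrapping around): 287.00°, 19.30°, 53.70°.
Largest gap = 287.00° ⇒ minimal covering band is its complement: 360° − 287.00° = 73.00°.
Band runs from +144.67° eastward to -142.33°, crossing the antimeridian.

73.00°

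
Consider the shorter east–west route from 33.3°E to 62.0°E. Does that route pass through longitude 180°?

Signed shortest Δλ = ((62.0 − 33.3 + 180) mod 360) − 180 = 28.7°.
Going east by 28.7° from +33.3° reaches +62.0° without touching 180°.

No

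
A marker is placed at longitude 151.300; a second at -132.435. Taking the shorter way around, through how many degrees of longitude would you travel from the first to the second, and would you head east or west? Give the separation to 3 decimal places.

76.265° east

Raw difference: -132.435 − 151.300 = -283.735°.
Normalise into (−180°, 180°]: -283.735° + 360° = 76.265°.
Positive ⇒ the second point lies to the east; separation 76.265°.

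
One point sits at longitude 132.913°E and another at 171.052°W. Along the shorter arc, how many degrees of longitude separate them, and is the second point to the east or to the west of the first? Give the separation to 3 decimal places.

Raw difference: -171.052 − 132.913 = -303.965°.
Normalise into (−180°, 180°]: -303.965° + 360° = 56.035°.
Positive ⇒ the second point lies to the east; separation 56.035°.

56.035° east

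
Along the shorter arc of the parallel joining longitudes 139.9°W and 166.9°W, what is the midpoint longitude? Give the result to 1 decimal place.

153.4°W

Signed shortest Δλ from -139.9° to -166.9° is -27.0°.
Midpoint longitude = -139.9° + (-27.0°)/2 = -139.9° − 13.5° = -153.4°.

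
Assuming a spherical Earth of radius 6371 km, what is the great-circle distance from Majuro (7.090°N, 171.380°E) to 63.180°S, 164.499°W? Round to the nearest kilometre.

Δλ = -164.499 − 171.380 = -335.879°; wrapped into (−180°, 180°]: 24.121°.
Δφ = -63.180 − 7.090 = -70.270°.
a = sin²(Δφ/2) + cos φ₁ · cos φ₂ · sin²(Δλ/2) = 0.350753.
c = 2·atan2(√a, √(1−a)) = 1.26768 rad → d = 6371·c ≈ 8076.40 km.

8076 km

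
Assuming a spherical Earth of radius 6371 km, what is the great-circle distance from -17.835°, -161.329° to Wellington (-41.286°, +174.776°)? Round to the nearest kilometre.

Δλ = 174.776 − -161.329 = 336.105°; wrapped into (−180°, 180°]: -23.895°.
Δφ = -41.286 − -17.835 = -23.451°.
a = sin²(Δφ/2) + cos φ₁ · cos φ₂ · sin²(Δλ/2) = 0.071955.
c = 2·atan2(√a, √(1−a)) = 0.54314 rad → d = 6371·c ≈ 3460.34 km.

3460 km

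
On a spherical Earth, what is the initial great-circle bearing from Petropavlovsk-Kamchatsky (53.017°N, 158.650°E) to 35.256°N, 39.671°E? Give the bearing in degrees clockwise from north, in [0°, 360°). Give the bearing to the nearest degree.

Δλ = 39.671 − 158.650 = -118.979°.
θ = atan2( sin Δλ · cos φ₂ , cos φ₁ · sin φ₂ − sin φ₁ · cos φ₂ · cos Δλ )
  = atan2(-0.71434, 0.66328) = -47.123° → normalised to [0°, 360°): 312.877°.

313°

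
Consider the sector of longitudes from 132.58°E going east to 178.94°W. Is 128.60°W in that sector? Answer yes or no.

No

Band width going east from +132.58° to -178.94°: ((-178.94 − 132.58) mod 360) = 48.48°.
Offset of -128.60° east of the west edge: ((-128.60 − 132.58) mod 360) = 98.82°.
98.82° > 48.48° ⇒ outside.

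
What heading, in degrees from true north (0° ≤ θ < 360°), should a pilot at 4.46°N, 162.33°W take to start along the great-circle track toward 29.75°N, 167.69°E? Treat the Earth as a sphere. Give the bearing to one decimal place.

Δλ = 167.69 − -162.33 = 330.02°; wrapped into (−180°, 180°]: -29.98°.
θ = atan2( sin Δλ · cos φ₂ , cos φ₁ · sin φ₂ − sin φ₁ · cos φ₂ · cos Δλ )
  = atan2(-0.43384, 0.43623) = -44.842° → normalised to [0°, 360°): 315.158°.

315.2°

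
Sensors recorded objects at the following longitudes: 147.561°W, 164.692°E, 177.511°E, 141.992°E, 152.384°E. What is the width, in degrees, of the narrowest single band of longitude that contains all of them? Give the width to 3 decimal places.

70.447°

Sort the longitudes: -147.561°, +141.992°, +152.384°, +164.692°, +177.511°.
Eastward gaps between consecutive values (wrapping around): 289.553°, 10.392°, 12.308°, 12.819°, 34.928°.
Largest gap = 289.553° ⇒ minimal covering band is its complement: 360° − 289.553° = 70.447°.
Band runs from +141.992° eastward to -147.561°, crossing the antimeridian.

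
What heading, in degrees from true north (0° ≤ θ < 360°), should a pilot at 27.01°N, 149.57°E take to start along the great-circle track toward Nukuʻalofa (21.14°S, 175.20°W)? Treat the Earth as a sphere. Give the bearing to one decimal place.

Δλ = -175.20 − 149.57 = -324.77°; wrapped into (−180°, 180°]: 35.23°.
θ = atan2( sin Δλ · cos φ₂ , cos φ₁ · sin φ₂ − sin φ₁ · cos φ₂ · cos Δλ )
  = atan2(0.53804, -0.66731) = 141.122° → normalised to [0°, 360°): 141.122°.

141.1°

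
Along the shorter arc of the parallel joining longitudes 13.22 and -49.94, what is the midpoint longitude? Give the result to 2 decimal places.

Signed shortest Δλ from +13.22° to -49.94° is -63.16°.
Midpoint longitude = +13.22° + (-63.16°)/2 = +13.22° − 31.58° = -18.36°.

-18.36°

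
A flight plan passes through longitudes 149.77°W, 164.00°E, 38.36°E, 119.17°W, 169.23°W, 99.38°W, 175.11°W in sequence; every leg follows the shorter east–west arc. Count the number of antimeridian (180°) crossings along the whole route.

1

Leg 1: -149.77° → +164.00°, shortest Δλ = -46.23° (west) — crosses 180°.
Leg 2: +164.00° → +38.36°, shortest Δλ = -125.64° (west) — does not cross 180°.
Leg 3: +38.36° → -119.17°, shortest Δλ = -157.53° (west) — does not cross 180°.
Leg 4: -119.17° → -169.23°, shortest Δλ = -50.06° (west) — does not cross 180°.
Leg 5: -169.23° → -99.38°, shortest Δλ = 69.85° (east) — does not cross 180°.
Leg 6: -99.38° → -175.11°, shortest Δλ = -75.73° (west) — does not cross 180°.
Total crossings: 1.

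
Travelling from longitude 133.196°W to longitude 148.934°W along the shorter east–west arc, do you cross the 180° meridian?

No

Signed shortest Δλ = ((-148.934 − -133.196 + 180) mod 360) − 180 = -15.738°.
Going west by 15.738° from -133.196° reaches -148.934° without touching 180°.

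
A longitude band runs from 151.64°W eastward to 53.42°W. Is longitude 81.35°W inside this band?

Yes

Band width going east from -151.64° to -53.42°: ((-53.42 − -151.64) mod 360) = 98.22°.
Offset of -81.35° east of the west edge: ((-81.35 − -151.64) mod 360) = 70.29°.
70.29° ≤ 98.22° ⇒ inside.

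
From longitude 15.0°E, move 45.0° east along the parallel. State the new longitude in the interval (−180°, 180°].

60.0°E

Start at +15.0°; shift +45.0° → +60.0°.
+60.0° already lies in (−180°, 180°].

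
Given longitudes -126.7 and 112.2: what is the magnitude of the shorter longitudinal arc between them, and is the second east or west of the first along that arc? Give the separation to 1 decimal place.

121.1° west

Raw difference: 112.2 − -126.7 = 238.9°.
Normalise into (−180°, 180°]: 238.9° − 360° = -121.1°.
Negative ⇒ the second point lies to the west; separation 121.1°.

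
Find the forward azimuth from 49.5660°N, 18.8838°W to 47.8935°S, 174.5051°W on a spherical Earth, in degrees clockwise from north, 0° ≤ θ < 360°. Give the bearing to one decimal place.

266.6°

Δλ = -174.5051 − -18.8838 = -155.6213°.
θ = atan2( sin Δλ · cos φ₂ , cos φ₁ · sin φ₂ − sin φ₁ · cos φ₂ · cos Δλ )
  = atan2(-0.27676, -0.01632) = -93.374° → normalised to [0°, 360°): 266.626°.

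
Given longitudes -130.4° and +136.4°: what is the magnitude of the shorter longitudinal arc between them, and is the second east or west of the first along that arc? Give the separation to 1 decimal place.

93.2° west

Raw difference: 136.4 − -130.4 = 266.8°.
Normalise into (−180°, 180°]: 266.8° − 360° = -93.2°.
Negative ⇒ the second point lies to the west; separation 93.2°.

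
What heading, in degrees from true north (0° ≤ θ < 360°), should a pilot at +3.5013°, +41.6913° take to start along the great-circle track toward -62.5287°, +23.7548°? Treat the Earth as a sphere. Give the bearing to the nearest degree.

189°

Δλ = 23.7548 − 41.6913 = -17.9365°.
θ = atan2( sin Δλ · cos φ₂ , cos φ₁ · sin φ₂ − sin φ₁ · cos φ₂ · cos Δλ )
  = atan2(-0.14206, -0.91239) = -171.150° → normalised to [0°, 360°): 188.850°.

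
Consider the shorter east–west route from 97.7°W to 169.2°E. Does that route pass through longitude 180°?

Naïve |169.2 − -97.7| = 266.9° > 180°, so the shorter arc goes the other way round — across 180°.
Signed shortest Δλ = ((169.2 − -97.7 + 180) mod 360) − 180 = -93.1°.
Going west by 93.1° from -97.7° passes through 180° before reaching +169.2°.

Yes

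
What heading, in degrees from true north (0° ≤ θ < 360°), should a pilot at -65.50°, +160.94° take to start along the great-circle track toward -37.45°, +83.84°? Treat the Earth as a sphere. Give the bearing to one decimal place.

263.3°

Δλ = 83.84 − 160.94 = -77.10°.
θ = atan2( sin Δλ · cos φ₂ , cos φ₁ · sin φ₂ − sin φ₁ · cos φ₂ · cos Δλ )
  = atan2(-0.77385, -0.09089) = -96.698° → normalised to [0°, 360°): 263.302°.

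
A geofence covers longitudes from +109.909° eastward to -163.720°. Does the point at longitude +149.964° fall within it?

Yes

Band width going east from +109.909° to -163.720°: ((-163.720 − 109.909) mod 360) = 86.371°.
Offset of +149.964° east of the west edge: ((149.964 − 109.909) mod 360) = 40.055°.
40.055° ≤ 86.371° ⇒ inside.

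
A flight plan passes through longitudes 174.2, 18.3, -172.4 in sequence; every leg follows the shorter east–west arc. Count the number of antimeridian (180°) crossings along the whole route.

1

Leg 1: +174.2° → +18.3°, shortest Δλ = -155.9° (west) — does not cross 180°.
Leg 2: +18.3° → -172.4°, shortest Δλ = 169.3° (east) — crosses 180°.
Total crossings: 1.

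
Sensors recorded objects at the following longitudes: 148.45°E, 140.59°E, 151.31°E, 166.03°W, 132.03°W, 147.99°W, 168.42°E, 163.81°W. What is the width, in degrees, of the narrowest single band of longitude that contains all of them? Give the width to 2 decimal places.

Sort the longitudes: -166.03°, -163.81°, -147.99°, -132.03°, +140.59°, +148.45°, +151.31°, +168.42°.
Eastward gaps between consecutive values (wrapping around): 2.22°, 15.82°, 15.96°, 272.62°, 7.86°, 2.86°, 17.11°, 25.55°.
Largest gap = 272.62° ⇒ minimal covering band is its complement: 360° − 272.62° = 87.38°.
Band runs from +140.59° eastward to -132.03°, crossing the antimeridian.

87.38°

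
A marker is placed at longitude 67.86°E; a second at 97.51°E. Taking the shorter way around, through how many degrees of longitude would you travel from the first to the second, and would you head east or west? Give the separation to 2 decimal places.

29.65° east

Raw difference: 97.51 − 67.86 = 29.65°.
Normalise into (−180°, 180°]: 29.65° stays 29.65°.
Positive ⇒ the second point lies to the east; separation 29.65°.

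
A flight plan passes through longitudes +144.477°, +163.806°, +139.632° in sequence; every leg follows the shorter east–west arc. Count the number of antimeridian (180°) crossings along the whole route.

0

Leg 1: +144.477° → +163.806°, shortest Δλ = 19.329° (east) — does not cross 180°.
Leg 2: +163.806° → +139.632°, shortest Δλ = -24.174° (west) — does not cross 180°.
Total crossings: 0.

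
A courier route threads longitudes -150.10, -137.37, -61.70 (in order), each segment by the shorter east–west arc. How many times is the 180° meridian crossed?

0

Leg 1: -150.10° → -137.37°, shortest Δλ = 12.73° (east) — does not cross 180°.
Leg 2: -137.37° → -61.70°, shortest Δλ = 75.67° (east) — does not cross 180°.
Total crossings: 0.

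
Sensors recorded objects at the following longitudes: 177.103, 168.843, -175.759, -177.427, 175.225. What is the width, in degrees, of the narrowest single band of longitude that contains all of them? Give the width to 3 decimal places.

15.398°

Sort the longitudes: -177.427°, -175.759°, +168.843°, +175.225°, +177.103°.
Eastward gaps between consecutive values (wrapping around): 1.668°, 344.602°, 6.382°, 1.878°, 5.470°.
Largest gap = 344.602° ⇒ minimal covering band is its complement: 360° − 344.602° = 15.398°.
Band runs from +168.843° eastward to -175.759°, crossing the antimeridian.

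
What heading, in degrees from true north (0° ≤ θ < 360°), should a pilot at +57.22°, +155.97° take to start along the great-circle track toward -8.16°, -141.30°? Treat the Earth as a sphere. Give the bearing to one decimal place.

Δλ = -141.30 − 155.97 = -297.27°; wrapped into (−180°, 180°]: 62.73°.
θ = atan2( sin Δλ · cos φ₂ , cos φ₁ · sin φ₂ − sin φ₁ · cos φ₂ · cos Δλ )
  = atan2(0.87986, -0.45817) = 117.507° → normalised to [0°, 360°): 117.507°.

117.5°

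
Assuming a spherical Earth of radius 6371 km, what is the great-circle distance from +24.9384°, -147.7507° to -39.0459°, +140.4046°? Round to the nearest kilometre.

10302 km

Δλ = 140.4046 − -147.7507 = 288.1553°; wrapped into (−180°, 180°]: -71.8447°.
Δφ = -39.0459 − 24.9384 = -63.9843°.
a = sin²(Δφ/2) + cos φ₁ · cos φ₂ · sin²(Δλ/2) = 0.523089.
c = 2·atan2(√a, √(1−a)) = 1.61699 rad → d = 6371·c ≈ 10301.85 km.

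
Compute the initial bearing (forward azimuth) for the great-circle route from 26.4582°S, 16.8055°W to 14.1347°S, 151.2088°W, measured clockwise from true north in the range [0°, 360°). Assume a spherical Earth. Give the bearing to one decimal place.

233.1°

Δλ = -151.2088 − -16.8055 = -134.4033°.
θ = atan2( sin Δλ · cos φ₂ , cos φ₁ · sin φ₂ − sin φ₁ · cos φ₂ · cos Δλ )
  = atan2(-0.69280, -0.52094) = -126.940° → normalised to [0°, 360°): 233.060°.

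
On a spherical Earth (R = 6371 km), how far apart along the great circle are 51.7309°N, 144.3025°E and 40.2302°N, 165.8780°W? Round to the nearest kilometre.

3969 km

Δλ = -165.8780 − 144.3025 = -310.1805°; wrapped into (−180°, 180°]: 49.8195°.
Δφ = 40.2302 − 51.7309 = -11.5007°.
a = sin²(Δφ/2) + cos φ₁ · cos φ₂ · sin²(Δλ/2) = 0.093923.
c = 2·atan2(√a, √(1−a)) = 0.62296 rad → d = 6371·c ≈ 3968.89 km.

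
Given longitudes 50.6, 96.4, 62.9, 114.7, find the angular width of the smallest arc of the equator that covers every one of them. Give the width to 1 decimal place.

64.1°

Sort the longitudes: +50.6°, +62.9°, +96.4°, +114.7°.
Eastward gaps between consecutive values (wrapping around): 12.3°, 33.5°, 18.3°, 295.9°.
Largest gap = 295.9° ⇒ minimal covering band is its complement: 360° − 295.9° = 64.1°.
Band runs from +50.6° eastward to +114.7°.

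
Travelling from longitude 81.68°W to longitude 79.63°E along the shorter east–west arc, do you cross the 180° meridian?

Signed shortest Δλ = ((79.63 − -81.68 + 180) mod 360) − 180 = 161.31°.
Going east by 161.31° from -81.68° reaches +79.63° without touching 180°.

No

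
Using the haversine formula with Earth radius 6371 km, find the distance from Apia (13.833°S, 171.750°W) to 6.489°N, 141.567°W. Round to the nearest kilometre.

Δλ = -141.567 − -171.750 = 30.183°.
Δφ = 6.489 − -13.833 = 20.322°.
a = sin²(Δφ/2) + cos φ₁ · cos φ₂ · sin²(Δλ/2) = 0.096522.
c = 2·atan2(√a, √(1−a)) = 0.63182 rad → d = 6371·c ≈ 4025.31 km.

4025 km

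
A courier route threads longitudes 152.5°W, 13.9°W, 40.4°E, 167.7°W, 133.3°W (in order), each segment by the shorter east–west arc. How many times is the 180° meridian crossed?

Leg 1: -152.5° → -13.9°, shortest Δλ = 138.6° (east) — does not cross 180°.
Leg 2: -13.9° → +40.4°, shortest Δλ = 54.3° (east) — does not cross 180°.
Leg 3: +40.4° → -167.7°, shortest Δλ = 151.9° (east) — crosses 180°.
Leg 4: -167.7° → -133.3°, shortest Δλ = 34.4° (east) — does not cross 180°.
Total crossings: 1.

1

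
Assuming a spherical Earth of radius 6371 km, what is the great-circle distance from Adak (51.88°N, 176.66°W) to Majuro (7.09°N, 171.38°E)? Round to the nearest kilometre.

5100 km

Δλ = 171.38 − -176.66 = 348.04°; wrapped into (−180°, 180°]: -11.96°.
Δφ = 7.09 − 51.88 = -44.79°.
a = sin²(Δφ/2) + cos φ₁ · cos φ₂ · sin²(Δλ/2) = 0.151802.
c = 2·atan2(√a, √(1−a)) = 0.80043 rad → d = 6371·c ≈ 5099.56 km.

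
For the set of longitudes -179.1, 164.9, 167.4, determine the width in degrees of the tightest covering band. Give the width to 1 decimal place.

16.0°

Sort the longitudes: -179.1°, +164.9°, +167.4°.
Eastward gaps between consecutive values (wrapping around): 344.0°, 2.5°, 13.5°.
Largest gap = 344.0° ⇒ minimal covering band is its complement: 360° − 344.0° = 16.0°.
Band runs from +164.9° eastward to -179.1°, crossing the antimeridian.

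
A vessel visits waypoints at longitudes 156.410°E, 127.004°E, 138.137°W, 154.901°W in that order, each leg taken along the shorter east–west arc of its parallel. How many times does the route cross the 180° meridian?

Leg 1: +156.410° → +127.004°, shortest Δλ = -29.406° (west) — does not cross 180°.
Leg 2: +127.004° → -138.137°, shortest Δλ = 94.859° (east) — crosses 180°.
Leg 3: -138.137° → -154.901°, shortest Δλ = -16.764° (west) — does not cross 180°.
Total crossings: 1.

1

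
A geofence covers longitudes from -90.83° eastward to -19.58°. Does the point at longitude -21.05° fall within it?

Yes

Band width going east from -90.83° to -19.58°: ((-19.58 − -90.83) mod 360) = 71.25°.
Offset of -21.05° east of the west edge: ((-21.05 − -90.83) mod 360) = 69.78°.
69.78° ≤ 71.25° ⇒ inside.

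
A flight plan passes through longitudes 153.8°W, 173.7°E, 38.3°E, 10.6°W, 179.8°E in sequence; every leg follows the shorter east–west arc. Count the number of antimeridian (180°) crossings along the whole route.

Leg 1: -153.8° → +173.7°, shortest Δλ = -32.5° (west) — crosses 180°.
Leg 2: +173.7° → +38.3°, shortest Δλ = -135.4° (west) — does not cross 180°.
Leg 3: +38.3° → -10.6°, shortest Δλ = -48.9° (west) — does not cross 180°.
Leg 4: -10.6° → +179.8°, shortest Δλ = -169.6° (west) — crosses 180°.
Total crossings: 2.

2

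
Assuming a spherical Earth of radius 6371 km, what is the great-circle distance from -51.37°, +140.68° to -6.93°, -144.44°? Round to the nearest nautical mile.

Δλ = -144.44 − 140.68 = -285.12°; wrapped into (−180°, 180°]: 74.88°.
Δφ = -6.93 − -51.37 = 44.44°.
a = sin²(Δφ/2) + cos φ₁ · cos φ₂ · sin²(Δλ/2) = 0.372047.
c = 2·atan2(√a, √(1−a)) = 1.31201 rad → d = 6371·c ≈ 8358.82 km ≈ 4513.40 nmi.

4513 nmi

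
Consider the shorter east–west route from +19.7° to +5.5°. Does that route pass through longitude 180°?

Signed shortest Δλ = ((5.5 − 19.7 + 180) mod 360) − 180 = -14.2°.
Going west by 14.2° from +19.7° reaches +5.5° without touching 180°.

No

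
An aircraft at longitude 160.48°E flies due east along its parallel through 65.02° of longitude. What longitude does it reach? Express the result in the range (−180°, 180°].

Start at +160.48°; shift +65.02° → +225.50°.
+225.50° lies outside (−180°, 180°]; subtract 360° → -134.50°.

134.50°W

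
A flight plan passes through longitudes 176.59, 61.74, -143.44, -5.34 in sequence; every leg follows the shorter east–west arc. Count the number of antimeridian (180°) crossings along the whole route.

Leg 1: +176.59° → +61.74°, shortest Δλ = -114.85° (west) — does not cross 180°.
Leg 2: +61.74° → -143.44°, shortest Δλ = 154.82° (east) — crosses 180°.
Leg 3: -143.44° → -5.34°, shortest Δλ = 138.1° (east) — does not cross 180°.
Total crossings: 1.

1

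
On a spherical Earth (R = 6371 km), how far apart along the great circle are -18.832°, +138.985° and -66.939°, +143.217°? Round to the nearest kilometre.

Δλ = 143.217 − 138.985 = 4.232°.
Δφ = -66.939 − -18.832 = -48.107°.
a = sin²(Δφ/2) + cos φ₁ · cos φ₂ · sin²(Δλ/2) = 0.166635.
c = 2·atan2(√a, √(1−a)) = 0.84098 rad → d = 6371·c ≈ 5357.90 km.

5358 km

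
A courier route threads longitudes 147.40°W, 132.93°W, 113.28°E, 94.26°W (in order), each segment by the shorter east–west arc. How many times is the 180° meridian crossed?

2

Leg 1: -147.40° → -132.93°, shortest Δλ = 14.47° (east) — does not cross 180°.
Leg 2: -132.93° → +113.28°, shortest Δλ = -113.79° (west) — crosses 180°.
Leg 3: +113.28° → -94.26°, shortest Δλ = 152.46° (east) — crosses 180°.
Total crossings: 2.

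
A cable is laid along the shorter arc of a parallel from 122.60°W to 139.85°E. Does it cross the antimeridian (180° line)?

Yes

Naïve |139.85 − -122.60| = 262.45° > 180°, so the shorter arc goes the other way round — across 180°.
Signed shortest Δλ = ((139.85 − -122.60 + 180) mod 360) − 180 = -97.55°.
Going west by 97.55° from -122.60° passes through 180° before reaching +139.85°.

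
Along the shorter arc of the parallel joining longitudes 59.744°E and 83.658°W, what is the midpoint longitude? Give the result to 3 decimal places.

11.957°W

Signed shortest Δλ from +59.744° to -83.658° is -143.402°.
Midpoint longitude = +59.744° + (-143.402°)/2 = +59.744° − 71.701° = -11.957°.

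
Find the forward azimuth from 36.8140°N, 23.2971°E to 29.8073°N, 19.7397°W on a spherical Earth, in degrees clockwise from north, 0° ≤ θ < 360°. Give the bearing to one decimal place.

271.7°

Δλ = -19.7397 − 23.2971 = -43.0368°.
θ = atan2( sin Δλ · cos φ₂ , cos φ₁ · sin φ₂ − sin φ₁ · cos φ₂ · cos Δλ )
  = atan2(-0.59218, 0.01792) = -88.266° → normalised to [0°, 360°): 271.734°.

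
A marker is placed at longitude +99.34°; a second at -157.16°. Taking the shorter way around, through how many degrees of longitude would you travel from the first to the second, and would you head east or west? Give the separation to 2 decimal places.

Raw difference: -157.16 − 99.34 = -256.5°.
Normalise into (−180°, 180°]: -256.5° + 360° = 103.5°.
Positive ⇒ the second point lies to the east; separation 103.50°.

103.50° east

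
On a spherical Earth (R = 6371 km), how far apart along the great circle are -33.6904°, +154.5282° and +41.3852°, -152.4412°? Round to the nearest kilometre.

9952 km

Δλ = -152.4412 − 154.5282 = -306.9694°; wrapped into (−180°, 180°]: 53.0306°.
Δφ = 41.3852 − -33.6904 = 75.0756°.
a = sin²(Δφ/2) + cos φ₁ · cos φ₂ · sin²(Δλ/2) = 0.495648.
c = 2·atan2(√a, √(1−a)) = 1.56209 rad → d = 6371·c ≈ 9952.10 km.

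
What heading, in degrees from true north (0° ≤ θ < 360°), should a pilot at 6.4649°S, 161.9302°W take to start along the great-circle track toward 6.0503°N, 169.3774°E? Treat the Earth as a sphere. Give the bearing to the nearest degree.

293°

Δλ = 169.3774 − -161.9302 = 331.3076°; wrapped into (−180°, 180°]: -28.6924°.
θ = atan2( sin Δλ · cos φ₂ , cos φ₁ · sin φ₂ − sin φ₁ · cos φ₂ · cos Δλ )
  = atan2(-0.47743, 0.20295) = -66.970° → normalised to [0°, 360°): 293.030°.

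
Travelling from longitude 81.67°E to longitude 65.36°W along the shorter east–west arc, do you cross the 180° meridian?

Signed shortest Δλ = ((-65.36 − 81.67 + 180) mod 360) − 180 = -147.03°.
Going west by 147.03° from +81.67° reaches -65.36° without touching 180°.

No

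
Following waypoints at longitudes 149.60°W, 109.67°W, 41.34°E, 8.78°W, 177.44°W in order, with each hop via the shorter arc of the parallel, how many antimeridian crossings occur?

Leg 1: -149.60° → -109.67°, shortest Δλ = 39.93° (east) — does not cross 180°.
Leg 2: -109.67° → +41.34°, shortest Δλ = 151.01° (east) — does not cross 180°.
Leg 3: +41.34° → -8.78°, shortest Δλ = -50.12° (west) — does not cross 180°.
Leg 4: -8.78° → -177.44°, shortest Δλ = -168.66° (west) — does not cross 180°.
Total crossings: 0.

0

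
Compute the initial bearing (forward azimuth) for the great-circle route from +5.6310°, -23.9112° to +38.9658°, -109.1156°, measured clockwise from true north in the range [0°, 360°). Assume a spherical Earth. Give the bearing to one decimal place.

308.6°

Δλ = -109.1156 − -23.9112 = -85.2044°.
θ = atan2( sin Δλ · cos φ₂ , cos φ₁ · sin φ₂ − sin φ₁ · cos φ₂ · cos Δλ )
  = atan2(-0.77480, 0.61944) = -51.358° → normalised to [0°, 360°): 308.642°.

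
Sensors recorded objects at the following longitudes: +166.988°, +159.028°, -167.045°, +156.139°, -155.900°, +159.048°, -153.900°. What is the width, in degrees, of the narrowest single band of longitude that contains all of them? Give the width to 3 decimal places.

Sort the longitudes: -167.045°, -155.900°, -153.900°, +156.139°, +159.028°, +159.048°, +166.988°.
Eastward gaps between consecutive values (wrapping around): 11.145°, 2.000°, 310.039°, 2.889°, 0.020°, 7.940°, 25.967°.
Largest gap = 310.039° ⇒ minimal covering band is its complement: 360° − 310.039° = 49.961°.
Band runs from +156.139° eastward to -153.900°, crossing the antimeridian.

49.961°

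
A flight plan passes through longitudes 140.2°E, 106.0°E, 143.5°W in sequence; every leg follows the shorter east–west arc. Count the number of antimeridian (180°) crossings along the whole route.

1

Leg 1: +140.2° → +106.0°, shortest Δλ = -34.2° (west) — does not cross 180°.
Leg 2: +106.0° → -143.5°, shortest Δλ = 110.5° (east) — crosses 180°.
Total crossings: 1.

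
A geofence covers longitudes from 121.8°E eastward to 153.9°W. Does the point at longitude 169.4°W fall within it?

Band width going east from +121.8° to -153.9°: ((-153.9 − 121.8) mod 360) = 84.3°.
Offset of -169.4° east of the west edge: ((-169.4 − 121.8) mod 360) = 68.8°.
68.8° ≤ 84.3° ⇒ inside.

Yes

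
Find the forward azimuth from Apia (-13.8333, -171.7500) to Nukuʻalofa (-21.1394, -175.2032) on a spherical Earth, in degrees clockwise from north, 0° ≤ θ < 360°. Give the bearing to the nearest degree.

Δλ = -175.2032 − -171.7500 = -3.4532°.
θ = atan2( sin Δλ · cos φ₂ , cos φ₁ · sin φ₂ − sin φ₁ · cos φ₂ · cos Δλ )
  = atan2(-0.05618, -0.12758) = -156.233° → normalised to [0°, 360°): 203.767°.

204°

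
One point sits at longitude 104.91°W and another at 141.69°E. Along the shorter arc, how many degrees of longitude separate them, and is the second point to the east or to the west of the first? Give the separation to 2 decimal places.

113.40° west

Raw difference: 141.69 − -104.91 = 246.6°.
Normalise into (−180°, 180°]: 246.6° − 360° = -113.4°.
Negative ⇒ the second point lies to the west; separation 113.40°.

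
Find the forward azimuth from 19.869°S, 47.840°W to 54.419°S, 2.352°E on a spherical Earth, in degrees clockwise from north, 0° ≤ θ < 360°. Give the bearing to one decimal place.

Δλ = 2.352 − -47.840 = 50.192°.
θ = atan2( sin Δλ · cos φ₂ , cos φ₁ · sin φ₂ − sin φ₁ · cos φ₂ · cos Δλ )
  = atan2(0.44698, -0.63827) = 144.997° → normalised to [0°, 360°): 144.997°.

145.0°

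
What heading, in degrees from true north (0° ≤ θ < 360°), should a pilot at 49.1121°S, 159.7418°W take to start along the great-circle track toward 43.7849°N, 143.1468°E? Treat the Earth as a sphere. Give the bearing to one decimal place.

Δλ = 143.1468 − -159.7418 = 302.8886°; wrapped into (−180°, 180°]: -57.1114°.
θ = atan2( sin Δλ · cos φ₂ , cos φ₁ · sin φ₂ − sin φ₁ · cos φ₂ · cos Δλ )
  = atan2(-0.60624, 0.74930) = -38.975° → normalised to [0°, 360°): 321.025°.

321.0°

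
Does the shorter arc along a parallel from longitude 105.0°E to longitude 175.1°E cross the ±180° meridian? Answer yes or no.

No

Signed shortest Δλ = ((175.1 − 105.0 + 180) mod 360) − 180 = 70.1°.
Going east by 70.1° from +105.0° reaches +175.1° without touching 180°.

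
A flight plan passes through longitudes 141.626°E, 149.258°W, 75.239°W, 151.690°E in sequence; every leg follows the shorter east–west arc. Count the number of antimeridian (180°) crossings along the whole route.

Leg 1: +141.626° → -149.258°, shortest Δλ = 69.116° (east) — crosses 180°.
Leg 2: -149.258° → -75.239°, shortest Δλ = 74.019° (east) — does not cross 180°.
Leg 3: -75.239° → +151.690°, shortest Δλ = -133.071° (west) — crosses 180°.
Total crossings: 2.

2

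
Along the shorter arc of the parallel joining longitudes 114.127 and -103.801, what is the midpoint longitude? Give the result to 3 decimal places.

-174.837°

Signed shortest Δλ from +114.127° to -103.801° is +142.072°.
Midpoint longitude = +114.127° + (+142.072°)/2 = +114.127° + 71.036° = +185.163°.
Normalise into (−180°, 180°]: -174.837°.
(The naïve average (+114.127 + -103.801)/2 = 5.163° is on the wrong side of the globe.)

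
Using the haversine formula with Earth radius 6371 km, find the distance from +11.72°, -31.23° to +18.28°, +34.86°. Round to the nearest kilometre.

7101 km

Δλ = 34.86 − -31.23 = 66.09°.
Δφ = 18.28 − 11.72 = 6.56°.
a = sin²(Δφ/2) + cos φ₁ · cos φ₂ · sin²(Δλ/2) = 0.279731.
c = 2·atan2(√a, √(1−a)) = 1.11460 rad → d = 6371·c ≈ 7101.11 km.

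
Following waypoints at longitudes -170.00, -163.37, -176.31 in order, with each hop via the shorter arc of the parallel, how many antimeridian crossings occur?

Leg 1: -170.00° → -163.37°, shortest Δλ = 6.63° (east) — does not cross 180°.
Leg 2: -163.37° → -176.31°, shortest Δλ = -12.94° (west) — does not cross 180°.
Total crossings: 0.

0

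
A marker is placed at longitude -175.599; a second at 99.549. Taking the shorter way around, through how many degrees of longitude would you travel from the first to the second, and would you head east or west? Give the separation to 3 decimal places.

84.852° west

Raw difference: 99.549 − -175.599 = 275.148°.
Normalise into (−180°, 180°]: 275.148° − 360° = -84.852°.
Negative ⇒ the second point lies to the west; separation 84.852°.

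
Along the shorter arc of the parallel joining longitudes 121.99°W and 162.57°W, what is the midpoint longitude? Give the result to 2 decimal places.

Signed shortest Δλ from -121.99° to -162.57° is -40.58°.
Midpoint longitude = -121.99° + (-40.58°)/2 = -121.99° − 20.29° = -142.28°.

142.28°W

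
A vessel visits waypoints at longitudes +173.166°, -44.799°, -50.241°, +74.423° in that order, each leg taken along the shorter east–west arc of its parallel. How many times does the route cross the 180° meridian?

Leg 1: +173.166° → -44.799°, shortest Δλ = 142.035° (east) — crosses 180°.
Leg 2: -44.799° → -50.241°, shortest Δλ = -5.442° (west) — does not cross 180°.
Leg 3: -50.241° → +74.423°, shortest Δλ = 124.664° (east) — does not cross 180°.
Total crossings: 1.

1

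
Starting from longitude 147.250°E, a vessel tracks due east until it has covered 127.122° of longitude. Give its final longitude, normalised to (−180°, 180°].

Start at +147.250°; shift +127.122° → +274.372°.
+274.372° lies outside (−180°, 180°]; subtract 360° → -85.628°.

85.628°W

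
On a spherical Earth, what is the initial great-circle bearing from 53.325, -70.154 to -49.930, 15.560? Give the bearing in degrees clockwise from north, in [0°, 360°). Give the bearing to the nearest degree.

128°

Δλ = 15.560 − -70.154 = 85.714°.
θ = atan2( sin Δλ · cos φ₂ , cos φ₁ · sin φ₂ − sin φ₁ · cos φ₂ · cos Δλ )
  = atan2(0.64192, -0.49565) = 127.673° → normalised to [0°, 360°): 127.673°.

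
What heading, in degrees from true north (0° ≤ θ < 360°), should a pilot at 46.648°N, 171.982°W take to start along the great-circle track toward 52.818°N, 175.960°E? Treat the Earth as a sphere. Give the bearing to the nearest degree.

313°

Δλ = 175.960 − -171.982 = 347.942°; wrapped into (−180°, 180°]: -12.058°.
θ = atan2( sin Δλ · cos φ₂ , cos φ₁ · sin φ₂ − sin φ₁ · cos φ₂ · cos Δλ )
  = atan2(-0.12625, 0.11717) = -47.135° → normalised to [0°, 360°): 312.865°.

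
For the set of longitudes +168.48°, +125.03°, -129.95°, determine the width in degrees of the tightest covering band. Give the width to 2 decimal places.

Sort the longitudes: -129.95°, +125.03°, +168.48°.
Eastward gaps between consecutive values (wrapping around): 254.98°, 43.45°, 61.57°.
Largest gap = 254.98° ⇒ minimal covering band is its complement: 360° − 254.98° = 105.02°.
Band runs from +125.03° eastward to -129.95°, crossing the antimeridian.

105.02°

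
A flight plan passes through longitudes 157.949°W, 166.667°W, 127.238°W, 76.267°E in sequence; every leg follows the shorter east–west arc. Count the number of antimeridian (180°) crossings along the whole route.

Leg 1: -157.949° → -166.667°, shortest Δλ = -8.718° (west) — does not cross 180°.
Leg 2: -166.667° → -127.238°, shortest Δλ = 39.429° (east) — does not cross 180°.
Leg 3: -127.238° → +76.267°, shortest Δλ = -156.495° (west) — crosses 180°.
Total crossings: 1.

1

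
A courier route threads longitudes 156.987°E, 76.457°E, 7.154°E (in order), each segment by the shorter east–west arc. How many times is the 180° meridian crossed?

0

Leg 1: +156.987° → +76.457°, shortest Δλ = -80.53° (west) — does not cross 180°.
Leg 2: +76.457° → +7.154°, shortest Δλ = -69.303° (west) — does not cross 180°.
Total crossings: 0.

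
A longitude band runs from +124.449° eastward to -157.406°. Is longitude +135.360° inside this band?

Band width going east from +124.449° to -157.406°: ((-157.406 − 124.449) mod 360) = 78.145°.
Offset of +135.360° east of the west edge: ((135.360 − 124.449) mod 360) = 10.911°.
10.911° ≤ 78.145° ⇒ inside.

Yes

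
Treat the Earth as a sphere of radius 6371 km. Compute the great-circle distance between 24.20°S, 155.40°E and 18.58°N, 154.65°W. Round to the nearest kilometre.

7206 km

Δλ = -154.65 − 155.40 = -310.05°; wrapped into (−180°, 180°]: 49.95°.
Δφ = 18.58 − -24.20 = 42.78°.
a = sin²(Δφ/2) + cos φ₁ · cos φ₂ · sin²(Δλ/2) = 0.287147.
c = 2·atan2(√a, √(1−a)) = 1.13105 rad → d = 6371·c ≈ 7205.95 km.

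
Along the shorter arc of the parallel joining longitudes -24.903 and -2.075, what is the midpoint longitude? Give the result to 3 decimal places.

Signed shortest Δλ from -24.903° to -2.075° is +22.828°.
Midpoint longitude = -24.903° + (+22.828°)/2 = -24.903° + 11.414° = -13.489°.

-13.489°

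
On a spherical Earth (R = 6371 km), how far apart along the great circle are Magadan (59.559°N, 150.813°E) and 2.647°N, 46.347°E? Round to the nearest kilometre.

10560 km

Δλ = 46.347 − 150.813 = -104.466°.
Δφ = 2.647 − 59.559 = -56.912°.
a = sin²(Δφ/2) + cos φ₁ · cos φ₂ · sin²(Δλ/2) = 0.543306.
c = 2·atan2(√a, √(1−a)) = 1.65752 rad → d = 6371·c ≈ 10560.05 km.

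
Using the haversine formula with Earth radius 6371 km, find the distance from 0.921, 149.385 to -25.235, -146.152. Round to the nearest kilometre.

Δλ = -146.152 − 149.385 = -295.537°; wrapped into (−180°, 180°]: 64.463°.
Δφ = -25.235 − 0.921 = -26.156°.
a = sin²(Δφ/2) + cos φ₁ · cos φ₂ · sin²(Δλ/2) = 0.308475.
c = 2·atan2(√a, √(1−a)) = 1.17770 rad → d = 6371·c ≈ 7503.13 km.

7503 km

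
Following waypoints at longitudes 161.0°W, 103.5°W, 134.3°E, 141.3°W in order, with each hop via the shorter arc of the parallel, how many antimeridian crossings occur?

Leg 1: -161.0° → -103.5°, shortest Δλ = 57.5° (east) — does not cross 180°.
Leg 2: -103.5° → +134.3°, shortest Δλ = -122.2° (west) — crosses 180°.
Leg 3: +134.3° → -141.3°, shortest Δλ = 84.4° (east) — crosses 180°.
Total crossings: 2.

2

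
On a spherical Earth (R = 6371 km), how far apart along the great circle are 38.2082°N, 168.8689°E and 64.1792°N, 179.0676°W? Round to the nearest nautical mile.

Δλ = -179.0676 − 168.8689 = -347.9365°; wrapped into (−180°, 180°]: 12.0635°.
Δφ = 64.1792 − 38.2082 = 25.9710°.
a = sin²(Δφ/2) + cos φ₁ · cos φ₂ · sin²(Δλ/2) = 0.054271.
c = 2·atan2(√a, √(1−a)) = 0.47024 rad → d = 6371·c ≈ 2995.92 km ≈ 1617.67 nmi.

1618 nmi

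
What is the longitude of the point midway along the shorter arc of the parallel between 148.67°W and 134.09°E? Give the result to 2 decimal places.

172.71°E

Signed shortest Δλ from -148.67° to +134.09° is -77.24°.
Midpoint longitude = -148.67° + (-77.24°)/2 = -148.67° − 38.62° = -187.29°.
Normalise into (−180°, 180°]: +172.71°.
(The naïve average (-148.67 + +134.09)/2 = -7.29° is on the wrong side of the globe.)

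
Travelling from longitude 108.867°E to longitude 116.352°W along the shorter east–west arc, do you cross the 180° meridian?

Yes

Naïve |-116.352 − 108.867| = 225.219° > 180°, so the shorter arc goes the other way round — across 180°.
Signed shortest Δλ = ((-116.352 − 108.867 + 180) mod 360) − 180 = 134.781°.
Going east by 134.781° from +108.867° passes through 180° before reaching -116.352°.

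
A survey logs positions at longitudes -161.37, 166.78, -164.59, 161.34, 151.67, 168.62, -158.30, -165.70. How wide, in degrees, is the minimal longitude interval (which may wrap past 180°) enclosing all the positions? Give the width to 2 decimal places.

50.03°

Sort the longitudes: -165.70°, -164.59°, -161.37°, -158.30°, +151.67°, +161.34°, +166.78°, +168.62°.
Eastward gaps between consecutive values (wrapping around): 1.11°, 3.22°, 3.07°, 309.97°, 9.67°, 5.44°, 1.84°, 25.68°.
Largest gap = 309.97° ⇒ minimal covering band is its complement: 360° − 309.97° = 50.03°.
Band runs from +151.67° eastward to -158.30°, crossing the antimeridian.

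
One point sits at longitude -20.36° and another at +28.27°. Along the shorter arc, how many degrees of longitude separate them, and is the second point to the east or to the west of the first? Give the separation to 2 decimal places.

48.63° east

Raw difference: 28.27 − -20.36 = 48.63°.
Normalise into (−180°, 180°]: 48.63° stays 48.63°.
Positive ⇒ the second point lies to the east; separation 48.63°.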